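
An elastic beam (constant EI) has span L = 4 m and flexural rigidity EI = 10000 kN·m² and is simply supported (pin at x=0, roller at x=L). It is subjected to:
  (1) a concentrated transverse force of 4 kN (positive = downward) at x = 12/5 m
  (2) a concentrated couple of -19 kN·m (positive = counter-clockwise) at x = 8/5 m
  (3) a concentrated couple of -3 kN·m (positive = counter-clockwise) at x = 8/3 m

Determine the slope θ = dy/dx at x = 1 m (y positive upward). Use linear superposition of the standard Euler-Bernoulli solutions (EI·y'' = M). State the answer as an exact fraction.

Load 1 — point force P=4 kN at a=12/5 m (b=L-a=8/5):
  θ_1 = -Pb(L²-b²-3x²)/(6LEI)  [x≤a] = -4·(8/5)·(4²-(8/5)²-3·1²)/(6·4·10000) = -87/312500 rad
Load 2 — applied couple M₀=-19 kN·m at a=8/5 m (b=L-a=12/5):
  θ_2 = (M₀x²/(2L)+C₁)/EI  [x≤a] with C₁=M₀(3b²-L²)/(6L)=-76/75 = ((-19)·1²/(2·4)+(-76/75))/10000 = -2033/6000000 rad
Load 3 — applied couple M₀=-3 kN·m at a=8/3 m (b=L-a=4/3):
  θ_3 = (M₀x²/(2L)+C₁)/EI  [x≤a] with C₁=M₀(3b²-L²)/(6L)=4/3 = ((-3)·1²/(2·4)+(4/3))/10000 = 23/240000 rad
Superposition: θ = Σ θ_i = -2607/5000000 rad ≈ -0.000521 rad

θ(1) = -2607/5000000 rad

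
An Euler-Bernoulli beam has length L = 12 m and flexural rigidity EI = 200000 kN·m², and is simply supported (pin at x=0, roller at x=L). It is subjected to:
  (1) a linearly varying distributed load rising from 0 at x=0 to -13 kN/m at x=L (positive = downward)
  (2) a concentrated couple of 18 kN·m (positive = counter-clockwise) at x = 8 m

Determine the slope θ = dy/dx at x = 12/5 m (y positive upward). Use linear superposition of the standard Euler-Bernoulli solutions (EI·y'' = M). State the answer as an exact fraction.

θ(12/5) = 53709/31250000 rad

Load 1 — triangular load w₀=-13 kN/m (0→w₀ over full span):
  θ_1 = -w₀(7L⁴-30L²x²+15x⁴)/(360LEI) = -(-13)·(7·12⁴-30·12²·(12/5)²+15·(12/5)⁴)/(360·12·200000) = 3549/1953125 rad
Load 2 — applied couple M₀=18 kN·m at a=8 m (b=L-a=4):
  θ_2 = (M₀x²/(2L)+C₁)/EI  [x≤a] with C₁=M₀(3b²-L²)/(6L)=-24 = (18·(12/5)²/(2·12)+(-24))/200000 = -123/1250000 rad
Superposition: θ = Σ θ_i = 53709/31250000 rad ≈ 0.001719 rad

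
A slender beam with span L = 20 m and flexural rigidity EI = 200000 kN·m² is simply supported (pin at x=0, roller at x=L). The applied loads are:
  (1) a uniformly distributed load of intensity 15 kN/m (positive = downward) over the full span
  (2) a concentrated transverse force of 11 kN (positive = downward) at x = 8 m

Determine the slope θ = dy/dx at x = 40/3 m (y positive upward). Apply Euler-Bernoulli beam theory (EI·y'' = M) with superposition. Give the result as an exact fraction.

Load 1 — uniform load w=15 kN/m over full span:
  θ_1 = -w(L³-6Lx²+4x³)/(24EI) = -15·(20³-6·20·(40/3)²+4·(40/3)³)/(24·200000) = 13/1080 rad
Load 2 — point force P=11 kN at a=8 m (b=L-a=12):
  θ_2 = -Pa(2L²-6Lx+3x²+a²)/(6LEI)  [x>a] = -11·8·(2·20²-6·20·(40/3)+3·(40/3)²+8²)/(6·20·200000) = 209/281250 rad
Superposition: θ = Σ θ_i = 43133/3375000 rad ≈ 0.012780 rad

θ(40/3) = 43133/3375000 rad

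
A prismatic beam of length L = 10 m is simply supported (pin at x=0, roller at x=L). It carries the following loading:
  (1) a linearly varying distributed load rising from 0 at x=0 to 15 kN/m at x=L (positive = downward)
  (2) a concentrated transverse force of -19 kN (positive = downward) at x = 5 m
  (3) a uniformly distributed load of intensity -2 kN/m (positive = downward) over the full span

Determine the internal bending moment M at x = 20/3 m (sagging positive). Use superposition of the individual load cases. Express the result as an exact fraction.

M(20/3) = 1045/27 kN·m

Load 1 — triangular load w₀=15 kN/m (0→w₀ over full span):
  M_1 = w₀Lx/6 - w₀x³/(6L) = 15·10·(20/3)/6 - 15·(20/3)³/(6·10) = 2500/27 kN·m
Load 2 — point force P=-19 kN at a=5 m (b=L-a=5):
  M_2 = Pa(L-x)/L  [x>a] = (-19)·5·(10-(20/3))/10 = -95/3 kN·m
Load 3 — uniform load w=-2 kN/m over full span:
  M_3 = wx(L-x)/2 = (-2)·(20/3)·(10-(20/3))/2 = -200/9 kN·m
Superposition: M = Σ M_i = 1045/27 kN·m ≈ 38.703704 kN·m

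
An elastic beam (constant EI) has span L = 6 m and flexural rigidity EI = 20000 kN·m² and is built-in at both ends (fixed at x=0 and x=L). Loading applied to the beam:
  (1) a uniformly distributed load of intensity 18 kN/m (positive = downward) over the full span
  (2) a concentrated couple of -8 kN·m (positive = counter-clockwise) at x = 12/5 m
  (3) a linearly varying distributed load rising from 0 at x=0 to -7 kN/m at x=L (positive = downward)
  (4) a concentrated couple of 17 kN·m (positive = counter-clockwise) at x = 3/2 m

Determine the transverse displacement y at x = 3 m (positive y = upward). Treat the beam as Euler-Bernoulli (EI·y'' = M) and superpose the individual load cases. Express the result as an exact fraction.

y(3) = -8451/4000000 m

Load 1 — uniform load w=18 kN/m over full span:
  y_1 = -wx²(L-x)²/(24EI) = -18·3²·(6-3)²/(24·20000) = -243/80000 m
Load 2 — applied couple M₀=-8 kN·m at a=12/5 m (b=L-a=18/5):
  y_2 = (R_Ax³/6 - M_Ax²/2 - M₀(x-a)²/2)/EI  [x>a] with R_A=-48/25, M_A=-24/25 = ((-48/25)·3³/6 - (-24/25)·3²/2 - (-8)·(3-(12/5))²/2)/20000 = -9/62500 m
Load 3 — triangular load w₀=-7 kN/m (0→w₀ over full span):
  y_3 = -w₀x²(L-x)²(x+2L)/(120LEI) = -(-7)·3²·(6-3)²·(3+2·6)/(120·6·20000) = 189/320000 m
Load 4 — applied couple M₀=17 kN·m at a=3/2 m (b=L-a=9/2):
  y_4 = (R_Ax³/6 - M_Ax²/2 - M₀(x-a)²/2)/EI  [x>a] with R_A=51/16, M_A=-51/16 = ((51/16)·3³/6 - (-51/16)·3²/2 - 17·(3-(3/2))²/2)/20000 = 153/320000 m
Superposition: y = Σ y_i = -8451/4000000 m ≈ -0.002113 m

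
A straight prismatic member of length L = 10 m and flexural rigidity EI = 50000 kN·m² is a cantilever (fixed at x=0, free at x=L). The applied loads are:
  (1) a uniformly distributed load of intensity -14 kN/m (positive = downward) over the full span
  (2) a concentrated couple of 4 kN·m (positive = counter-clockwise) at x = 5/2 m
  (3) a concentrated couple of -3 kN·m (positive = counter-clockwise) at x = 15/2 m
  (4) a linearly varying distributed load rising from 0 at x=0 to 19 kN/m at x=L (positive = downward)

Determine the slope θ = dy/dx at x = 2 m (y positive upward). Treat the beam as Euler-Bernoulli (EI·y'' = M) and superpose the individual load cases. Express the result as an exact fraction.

θ(2) = 941/750000 rad

Load 1 — uniform load w=-14 kN/m over full span:
  θ_1 = -wx(x²-3Lx+3L²)/(6EI) = -(-14)·2·(2²-3·10·2+3·10²)/(6·50000) = 427/18750 rad
Load 2 — applied couple M₀=4 kN·m at a=5/2 m (b=L-a=15/2):
  θ_2 = M₀x/EI  [x≤a] = 4·2/50000 = 1/6250 rad
Load 3 — applied couple M₀=-3 kN·m at a=15/2 m (b=L-a=5/2):
  θ_3 = M₀x/EI  [x≤a] = (-3)·2/50000 = -3/25000 rad
Load 4 — triangular load w₀=19 kN/m (0→w₀ over full span):
  θ_4 = (w₀Lx²/4-w₀L²x/3-w₀x⁴/(24L))/EI = (19·10·2²/4-19·10²·2/3-19·2⁴/(24·10))/50000 = -16169/750000 rad
Superposition: θ = Σ θ_i = 941/750000 rad ≈ 0.001255 rad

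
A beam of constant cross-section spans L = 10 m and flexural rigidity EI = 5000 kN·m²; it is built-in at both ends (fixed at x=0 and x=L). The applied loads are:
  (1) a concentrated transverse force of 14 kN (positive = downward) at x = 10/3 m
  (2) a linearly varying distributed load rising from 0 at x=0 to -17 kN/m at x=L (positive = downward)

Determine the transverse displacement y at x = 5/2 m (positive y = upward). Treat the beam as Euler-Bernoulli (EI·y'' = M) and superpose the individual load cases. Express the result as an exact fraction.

y(5/2) = 4927/331776 m

Load 1 — point force P=14 kN at a=10/3 m (b=L-a=20/3):
  y_1 = -Pb²x²(3aL-(3a+b)x)/(6L³EI)  [x≤a] = -14·(20/3)²·(5/2)²·(3·(10/3)·10-(3·(10/3)+(20/3))·(5/2))/(6·10³·5000) = -49/6480 m
Load 2 — triangular load w₀=-17 kN/m (0→w₀ over full span):
  y_2 = -w₀x²(L-x)²(x+2L)/(120LEI) = -(-17)·(5/2)²·(10-(5/2))²·((5/2)+2·10)/(120·10·5000) = 459/20480 m
Superposition: y = Σ y_i = 4927/331776 m ≈ 0.014850 m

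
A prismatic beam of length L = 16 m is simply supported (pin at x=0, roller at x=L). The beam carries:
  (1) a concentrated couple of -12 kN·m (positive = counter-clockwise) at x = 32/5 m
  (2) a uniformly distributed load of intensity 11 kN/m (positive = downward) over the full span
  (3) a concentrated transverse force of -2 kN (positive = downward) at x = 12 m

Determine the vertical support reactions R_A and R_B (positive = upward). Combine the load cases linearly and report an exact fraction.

Load 1 — applied couple M₀=-12 kN·m at a=32/5 m (b=L-a=48/5):
  R_A = M₀/L = (-12)/16 = -3/4 kN
  R_B = -M₀/L = -(-12)/16 = 3/4 kN
Load 2 — uniform load w=11 kN/m over full span:
  R_A = wL/2 = 11·16/2 = 88 kN
  R_B = wL/2 = 11·16/2 = 88 kN
Load 3 — point force P=-2 kN at a=12 m (b=L-a=4):
  R_A = Pb/L = (-2)·4/16 = -1/2 kN
  R_B = Pa/L = (-2)·12/16 = -3/2 kN
Superposition: R_A = 347/4 kN, R_B = 349/4 kN

R_A = 347/4 kN, R_B = 349/4 kN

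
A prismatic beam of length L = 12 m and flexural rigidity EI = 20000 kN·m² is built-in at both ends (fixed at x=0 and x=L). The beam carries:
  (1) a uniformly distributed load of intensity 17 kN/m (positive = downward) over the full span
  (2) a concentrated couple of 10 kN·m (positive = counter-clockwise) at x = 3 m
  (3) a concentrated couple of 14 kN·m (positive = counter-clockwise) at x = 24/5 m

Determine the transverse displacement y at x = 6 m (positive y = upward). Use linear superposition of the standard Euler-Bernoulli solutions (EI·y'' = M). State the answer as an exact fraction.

Load 1 — uniform load w=17 kN/m over full span:
  y_1 = -wx²(L-x)²/(24EI) = -17·6²·(12-6)²/(24·20000) = -459/10000 m
Load 2 — applied couple M₀=10 kN·m at a=3 m (b=L-a=9):
  y_2 = (R_Ax³/6 - M_Ax²/2 - M₀(x-a)²/2)/EI  [x>a] with R_A=15/16, M_A=-15/8 = ((15/16)·6³/6 - (-15/8)·6²/2 - 10·(6-3)²/2)/20000 = 9/8000 m
Load 3 — applied couple M₀=14 kN·m at a=24/5 m (b=L-a=36/5):
  y_3 = (R_Ax³/6 - M_Ax²/2 - M₀(x-a)²/2)/EI  [x>a] with R_A=42/25, M_A=42/25 = ((42/25)·6³/6 - (42/25)·6²/2 - 14·(6-(24/5))²/2)/20000 = 63/62500 m
Superposition: y = Σ y_i = -43767/1000000 m ≈ -0.043767 m

y(6) = -43767/1000000 m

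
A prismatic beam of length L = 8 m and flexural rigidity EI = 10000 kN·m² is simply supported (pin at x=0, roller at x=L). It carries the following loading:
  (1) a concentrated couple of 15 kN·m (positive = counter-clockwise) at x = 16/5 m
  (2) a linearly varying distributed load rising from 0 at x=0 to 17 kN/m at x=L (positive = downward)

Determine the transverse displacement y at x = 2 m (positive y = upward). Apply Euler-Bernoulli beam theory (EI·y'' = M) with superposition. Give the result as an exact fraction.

Load 1 — applied couple M₀=15 kN·m at a=16/5 m (b=L-a=24/5):
  y_1 = (M₀x³/(6L)+C₁x)/EI  [x≤a] with C₁=M₀(3b²-L²)/(6L)=8/5 = (15·2³/(6·8)+(8/5)·2)/10000 = 57/100000 m
Load 2 — triangular load w₀=17 kN/m (0→w₀ over full span):
  y_2 = -w₀x(7L⁴-10L²x²+3x⁴)/(360LEI) = -17·2·(7·8⁴-10·8²·2²+3·2⁴)/(360·8·10000) = -1853/60000 m
Superposition: y = Σ y_i = -4547/150000 m ≈ -0.030313 m

y(2) = -4547/150000 m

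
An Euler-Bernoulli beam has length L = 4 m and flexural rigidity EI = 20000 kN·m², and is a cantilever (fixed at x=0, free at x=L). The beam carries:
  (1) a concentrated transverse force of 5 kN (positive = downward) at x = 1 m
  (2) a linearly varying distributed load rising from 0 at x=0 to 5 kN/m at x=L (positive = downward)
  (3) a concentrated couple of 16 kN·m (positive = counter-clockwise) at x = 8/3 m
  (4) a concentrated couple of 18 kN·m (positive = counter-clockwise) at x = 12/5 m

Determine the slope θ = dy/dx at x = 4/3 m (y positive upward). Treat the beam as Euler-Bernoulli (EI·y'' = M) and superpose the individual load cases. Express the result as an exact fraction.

Load 1 — point force P=5 kN at a=1 m (b=L-a=3):
  θ_1 = -Pa²/(2EI)  [x>a] = -5·1²/(2·20000) = -1/8000 rad
Load 2 — triangular load w₀=5 kN/m (0→w₀ over full span):
  θ_2 = (w₀Lx²/4-w₀L²x/3-w₀x⁴/(24L))/EI = (5·4·(4/3)²/4-5·4²·(4/3)/3-5·(4/3)⁴/(24·4))/20000 = -163/121500 rad
Load 3 — applied couple M₀=16 kN·m at a=8/3 m (b=L-a=4/3):
  θ_3 = M₀x/EI  [x≤a] = 16·(4/3)/20000 = 2/1875 rad
Load 4 — applied couple M₀=18 kN·m at a=12/5 m (b=L-a=8/5):
  θ_4 = M₀x/EI  [x≤a] = 18·(4/3)/20000 = 3/2500 rad
Superposition: θ = Σ θ_i = 7777/9720000 rad ≈ 0.000800 rad

θ(4/3) = 7777/9720000 rad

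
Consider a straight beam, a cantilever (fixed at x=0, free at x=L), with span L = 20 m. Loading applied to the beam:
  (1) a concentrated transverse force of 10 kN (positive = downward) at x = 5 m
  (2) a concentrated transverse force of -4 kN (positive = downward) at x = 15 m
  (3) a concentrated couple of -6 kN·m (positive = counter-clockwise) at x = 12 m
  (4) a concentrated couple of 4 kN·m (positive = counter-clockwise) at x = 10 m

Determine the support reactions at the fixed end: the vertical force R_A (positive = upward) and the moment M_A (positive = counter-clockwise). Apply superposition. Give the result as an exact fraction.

Load 1 — point force P=10 kN at a=5 m (b=L-a=15):
  R_A = P = 10 kN
  M_A = Pa = 10·5 = 50 kN·m
Load 2 — point force P=-4 kN at a=15 m (b=L-a=5):
  R_A = P = (-4) = -4 kN
  M_A = Pa = (-4)·15 = -60 kN·m
Load 3 — applied couple M₀=-6 kN·m at a=12 m (b=L-a=8):
  R_A = 0 kN
  M_A = -M₀ = -(-6) = 6 kN·m
Load 4 — applied couple M₀=4 kN·m at a=10 m (b=L-a=10):
  R_A = 0 kN
  M_A = -M₀ = -4 kN·m
Superposition: R_A = 6 kN, M_A = -8 kN·m

R_A = 6 kN, M_A = -8 kN·m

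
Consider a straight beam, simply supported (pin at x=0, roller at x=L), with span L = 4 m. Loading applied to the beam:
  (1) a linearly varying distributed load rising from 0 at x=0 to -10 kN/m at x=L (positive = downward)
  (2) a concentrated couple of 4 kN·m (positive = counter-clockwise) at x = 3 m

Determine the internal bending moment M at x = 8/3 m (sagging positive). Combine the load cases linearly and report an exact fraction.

M(8/3) = -584/81 kN·m

Load 1 — triangular load w₀=-10 kN/m (0→w₀ over full span):
  M_1 = w₀Lx/6 - w₀x³/(6L) = (-10)·4·(8/3)/6 - (-10)·(8/3)³/(6·4) = -800/81 kN·m
Load 2 — applied couple M₀=4 kN·m at a=3 m (b=L-a=1):
  M_2 = M₀x/L  [x≤a] = 4·(8/3)/4 = 8/3 kN·m
Superposition: M = Σ M_i = -584/81 kN·m ≈ -7.209877 kN·m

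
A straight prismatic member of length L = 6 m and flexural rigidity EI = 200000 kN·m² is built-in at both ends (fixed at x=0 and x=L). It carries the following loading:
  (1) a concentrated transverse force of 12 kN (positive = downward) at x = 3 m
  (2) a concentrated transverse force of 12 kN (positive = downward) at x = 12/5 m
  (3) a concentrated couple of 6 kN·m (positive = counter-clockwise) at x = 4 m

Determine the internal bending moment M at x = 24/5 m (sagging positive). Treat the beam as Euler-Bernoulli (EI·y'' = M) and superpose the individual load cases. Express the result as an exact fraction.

Load 1 — point force P=12 kN at a=3 m (b=L-a=3):
  M_1 = Pa²(a+3b)(L-x)/L³ - Pa²b/L²  [x>a] = 12·3²·(3+3·3)·(6-(24/5))/6³ - 12·3²·3/6² = -9/5 kN·m
Load 2 — point force P=12 kN at a=12/5 m (b=L-a=18/5):
  M_2 = Pa²(a+3b)(L-x)/L³ - Pa²b/L²  [x>a] = 12·(12/5)²·((12/5)+3·(18/5))·(6-(24/5))/6³ - 12·(12/5)²·(18/5)/6² = -1152/625 kN·m
Load 3 — applied couple M₀=6 kN·m at a=4 m (b=L-a=2):
  M_3 = R_Ax - M_A - M₀  [x>a] with R_A=4/3, M_A=2 = (4/3)·(24/5) - 2 - 6 = -8/5 kN·m
Superposition: M = Σ M_i = -3277/625 kN·m ≈ -5.243200 kN·m

M(24/5) = -3277/625 kN·m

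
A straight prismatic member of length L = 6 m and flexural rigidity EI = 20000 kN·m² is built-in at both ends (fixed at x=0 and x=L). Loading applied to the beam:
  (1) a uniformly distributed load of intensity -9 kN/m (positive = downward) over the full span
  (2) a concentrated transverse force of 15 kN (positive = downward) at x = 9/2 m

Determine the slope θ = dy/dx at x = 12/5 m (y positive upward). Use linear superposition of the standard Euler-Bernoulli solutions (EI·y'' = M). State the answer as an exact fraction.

θ(12/5) = 4401/20000000 rad

Load 1 — uniform load w=-9 kN/m over full span:
  θ_1 = -wx(L-x)(L-2x)/(12EI) = -(-9)·(12/5)·(6-(12/5))·(6-2·(12/5))/(12·20000) = 243/625000 rad
Load 2 — point force P=15 kN at a=9/2 m (b=L-a=3/2):
  θ_2 = -Pb²x(2aL-(3a+b)x)/(2L³EI)  [x≤a] = -15·(3/2)²·(12/5)·(2·(9/2)·6-(3·(9/2)+(3/2))·(12/5))/(2·6³·20000) = -27/160000 rad
Superposition: θ = Σ θ_i = 4401/20000000 rad ≈ 0.000220 rad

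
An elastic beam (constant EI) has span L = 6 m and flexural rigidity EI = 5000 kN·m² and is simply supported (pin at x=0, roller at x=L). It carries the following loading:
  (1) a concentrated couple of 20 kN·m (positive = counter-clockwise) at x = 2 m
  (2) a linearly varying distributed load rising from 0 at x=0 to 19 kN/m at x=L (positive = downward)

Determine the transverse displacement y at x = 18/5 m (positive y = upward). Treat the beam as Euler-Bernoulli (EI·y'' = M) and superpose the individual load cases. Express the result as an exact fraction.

Load 1 — applied couple M₀=20 kN·m at a=2 m (b=L-a=4):
  y_1 = (M₀x³/(6L)-M₀(x-a)²/2+C₁x)/EI  [x>a] with C₁=M₀(3b²-L²)/(6L)=20/3 = (20·(18/5)³/(6·6)-20·((18/5)-2)²/2+(20/3)·(18/5))/5000 = 76/15625 m
Load 2 — triangular load w₀=19 kN/m (0→w₀ over full span):
  y_2 = -w₀x(7L⁴-10L²x²+3x⁴)/(360LEI) = -19·(18/5)·(7·6⁴-10·6²·(18/5)²+3·(18/5)⁴)/(360·6·5000) = -303696/9765625 m
Superposition: y = Σ y_i = -256196/9765625 m ≈ -0.026234 m

y(18/5) = -256196/9765625 m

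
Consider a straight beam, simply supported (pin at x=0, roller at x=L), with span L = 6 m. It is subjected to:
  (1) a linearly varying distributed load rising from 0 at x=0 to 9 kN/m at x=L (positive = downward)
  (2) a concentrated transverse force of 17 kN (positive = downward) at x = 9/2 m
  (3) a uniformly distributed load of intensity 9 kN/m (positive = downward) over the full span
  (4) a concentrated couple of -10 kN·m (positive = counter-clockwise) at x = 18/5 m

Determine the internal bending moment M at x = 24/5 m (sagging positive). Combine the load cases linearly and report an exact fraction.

Load 1 — triangular load w₀=9 kN/m (0→w₀ over full span):
  M_1 = w₀Lx/6 - w₀x³/(6L) = 9·6·(24/5)/6 - 9·(24/5)³/(6·6) = 1944/125 kN·m
Load 2 — point force P=17 kN at a=9/2 m (b=L-a=3/2):
  M_2 = Pa(L-x)/L  [x>a] = 17·(9/2)·(6-(24/5))/6 = 153/10 kN·m
Load 3 — uniform load w=9 kN/m over full span:
  M_3 = wx(L-x)/2 = 9·(24/5)·(6-(24/5))/2 = 648/25 kN·m
Load 4 — applied couple M₀=-10 kN·m at a=18/5 m (b=L-a=12/5):
  M_4 = M₀x/L - M₀  [x>a] = (-10)·(24/5)/6 - (-10) = 2 kN·m
Superposition: M = Σ M_i = 14693/250 kN·m ≈ 58.772000 kN·m

M(24/5) = 14693/250 kN·m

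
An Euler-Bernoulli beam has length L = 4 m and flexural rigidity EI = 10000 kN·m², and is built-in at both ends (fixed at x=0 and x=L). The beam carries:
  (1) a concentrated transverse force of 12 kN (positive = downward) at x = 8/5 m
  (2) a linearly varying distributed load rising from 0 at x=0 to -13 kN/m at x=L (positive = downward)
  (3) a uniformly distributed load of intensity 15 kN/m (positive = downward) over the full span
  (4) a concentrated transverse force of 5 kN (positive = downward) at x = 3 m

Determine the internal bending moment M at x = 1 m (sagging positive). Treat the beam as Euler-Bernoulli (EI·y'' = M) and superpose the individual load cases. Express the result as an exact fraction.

M(1) = 11531/4000 kN·m

Load 1 — point force P=12 kN at a=8/5 m (b=L-a=12/5):
  M_1 = Pb²(3a+b)x/L³ - Pab²/L²  [x≤a] = 12·(12/5)²·(3·(8/5)+(12/5))·1/4³ - 12·(8/5)·(12/5)²/4² = 108/125 kN·m
Load 2 — triangular load w₀=-13 kN/m (0→w₀ over full span):
  M_2 = 3w₀Lx/20 - w₀L²/30 - w₀x³/(6L) = 3·(-13)·4·1/20 - (-13)·4²/30 - (-13)·1³/(6·4) = -13/40 kN·m
Load 3 — uniform load w=15 kN/m over full span:
  M_3 = wLx/2 - wL²/12 - wx²/2 = 15·4·1/2 - 15·4²/12 - 15·1²/2 = 5/2 kN·m
Load 4 — point force P=5 kN at a=3 m (b=L-a=1):
  M_4 = Pb²(3a+b)x/L³ - Pab²/L²  [x≤a] = 5·1²·(3·3+1)·1/4³ - 5·3·1²/4² = -5/32 kN·m
Superposition: M = Σ M_i = 11531/4000 kN·m ≈ 2.882750 kN·m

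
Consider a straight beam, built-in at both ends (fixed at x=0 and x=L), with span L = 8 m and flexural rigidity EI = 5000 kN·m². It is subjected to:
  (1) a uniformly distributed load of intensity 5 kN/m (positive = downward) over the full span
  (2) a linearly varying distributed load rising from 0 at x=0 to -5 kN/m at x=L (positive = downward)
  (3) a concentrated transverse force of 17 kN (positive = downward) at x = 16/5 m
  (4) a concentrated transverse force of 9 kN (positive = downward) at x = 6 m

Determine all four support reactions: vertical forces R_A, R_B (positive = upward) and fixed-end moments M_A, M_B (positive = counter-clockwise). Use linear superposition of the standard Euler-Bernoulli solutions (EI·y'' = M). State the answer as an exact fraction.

R_A = 105689/4000 kN, M_A = 38959/1000 kN·m, R_B = 78311/4000 kN, M_B = -101543/3000 kN·m

Load 1 — uniform load w=5 kN/m over full span:
  R_A = wL/2 = 5·8/2 = 20 kN
  M_A = wL²/12 = 5·8²/12 = 80/3 kN·m
  R_B = wL/2 = 5·8/2 = 20 kN
  M_B = -wL²/12 = -5·8²/12 = -80/3 kN·m
Load 2 — triangular load w₀=-5 kN/m (0→w₀ over full span):
  R_A = 3w₀L/20 = 3·(-5)·8/20 = -6 kN
  M_A = w₀L²/30 = (-5)·8²/30 = -32/3 kN·m
  R_B = 7w₀L/20 = 7·(-5)·8/20 = -14 kN
  M_B = -w₀L²/20 = -(-5)·8²/20 = 16 kN·m
Load 3 — point force P=17 kN at a=16/5 m (b=L-a=24/5):
  R_A = Pb²(3a+b)/L³ = 17·(24/5)²·(3·(16/5)+(24/5))/8³ = 1377/125 kN
  M_A = Pab²/L² = 17·(16/5)·(24/5)²/8² = 2448/125 kN·m
  R_B = Pa²(a+3b)/L³ = 17·(16/5)²·((16/5)+3·(24/5))/8³ = 748/125 kN
  M_B = -Pa²b/L² = -17·(16/5)²·(24/5)/8² = -1632/125 kN·m
Load 4 — point force P=9 kN at a=6 m (b=L-a=2):
  R_A = Pb²(3a+b)/L³ = 9·2²·(3·6+2)/8³ = 45/32 kN
  M_A = Pab²/L² = 9·6·2²/8² = 27/8 kN·m
  R_B = Pa²(a+3b)/L³ = 9·6²·(6+3·2)/8³ = 243/32 kN
  M_B = -Pa²b/L² = -9·6²·2/8² = -81/8 kN·m
Superposition: R_A = 105689/4000 kN, M_A = 38959/1000 kN·m, R_B = 78311/4000 kN, M_B = -101543/3000 kN·m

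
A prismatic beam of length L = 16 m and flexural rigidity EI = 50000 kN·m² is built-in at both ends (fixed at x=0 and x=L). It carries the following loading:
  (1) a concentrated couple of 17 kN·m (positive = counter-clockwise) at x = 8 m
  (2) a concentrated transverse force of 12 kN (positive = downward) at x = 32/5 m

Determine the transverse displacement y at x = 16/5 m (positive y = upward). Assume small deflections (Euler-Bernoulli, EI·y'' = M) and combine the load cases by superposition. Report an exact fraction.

y(16/5) = -109518/48828125 m

Load 1 — applied couple M₀=17 kN·m at a=8 m (b=L-a=8):
  y_1 = (R_Ax³/6 - M_Ax²/2)/EI  [x≤a] with R_A=51/32, M_A=17/4 = ((51/32)·(16/5)³/6 - (17/4)·(16/5)²/2)/50000 = -102/390625 m
Load 2 — point force P=12 kN at a=32/5 m (b=L-a=48/5):
  y_2 = -Pb²x²(3aL-(3a+b)x)/(6L³EI)  [x≤a] = -12·(48/5)²·(16/5)²·(3·(32/5)·16-(3·(32/5)+(48/5))·(16/5))/(6·16³·50000) = -96768/48828125 m
Superposition: y = Σ y_i = -109518/48828125 m ≈ -0.002243 m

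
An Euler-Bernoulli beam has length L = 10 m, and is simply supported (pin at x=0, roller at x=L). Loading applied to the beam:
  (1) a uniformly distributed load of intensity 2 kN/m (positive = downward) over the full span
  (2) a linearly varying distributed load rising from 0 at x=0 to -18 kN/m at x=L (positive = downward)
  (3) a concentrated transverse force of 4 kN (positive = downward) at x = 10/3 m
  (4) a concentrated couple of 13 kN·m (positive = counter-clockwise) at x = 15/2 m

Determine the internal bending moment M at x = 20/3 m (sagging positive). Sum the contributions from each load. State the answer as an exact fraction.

Load 1 — uniform load w=2 kN/m over full span:
  M_1 = wx(L-x)/2 = 2·(20/3)·(10-(20/3))/2 = 200/9 kN·m
Load 2 — triangular load w₀=-18 kN/m (0→w₀ over full span):
  M_2 = w₀Lx/6 - w₀x³/(6L) = (-18)·10·(20/3)/6 - (-18)·(20/3)³/(6·10) = -1000/9 kN·m
Load 3 — point force P=4 kN at a=10/3 m (b=L-a=20/3):
  M_3 = Pa(L-x)/L  [x>a] = 4·(10/3)·(10-(20/3))/10 = 40/9 kN·m
Load 4 — applied couple M₀=13 kN·m at a=15/2 m (b=L-a=5/2):
  M_4 = M₀x/L  [x≤a] = 13·(20/3)/10 = 26/3 kN·m
Superposition: M = Σ M_i = -682/9 kN·m ≈ -75.777778 kN·m

M(20/3) = -682/9 kN·m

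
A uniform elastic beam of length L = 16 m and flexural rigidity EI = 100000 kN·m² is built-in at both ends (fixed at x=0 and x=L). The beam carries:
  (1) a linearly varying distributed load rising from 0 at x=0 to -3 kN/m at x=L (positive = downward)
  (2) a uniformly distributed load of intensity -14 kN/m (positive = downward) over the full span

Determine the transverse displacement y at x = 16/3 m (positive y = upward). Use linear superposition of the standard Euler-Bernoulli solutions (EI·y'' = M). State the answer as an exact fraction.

Load 1 — triangular load w₀=-3 kN/m (0→w₀ over full span):
  y_1 = -w₀x²(L-x)²(x+2L)/(120LEI) = -(-3)·(16/3)²·(16-(16/3))²·((16/3)+2·16)/(120·16·100000) = 7168/3796875 m
Load 2 — uniform load w=-14 kN/m over full span:
  y_2 = -wx²(L-x)²/(24EI) = -(-14)·(16/3)²·(16-(16/3))²/(24·100000) = 14336/759375 m
Superposition: y = Σ y_i = 78848/3796875 m ≈ 0.020767 m

y(16/3) = 78848/3796875 m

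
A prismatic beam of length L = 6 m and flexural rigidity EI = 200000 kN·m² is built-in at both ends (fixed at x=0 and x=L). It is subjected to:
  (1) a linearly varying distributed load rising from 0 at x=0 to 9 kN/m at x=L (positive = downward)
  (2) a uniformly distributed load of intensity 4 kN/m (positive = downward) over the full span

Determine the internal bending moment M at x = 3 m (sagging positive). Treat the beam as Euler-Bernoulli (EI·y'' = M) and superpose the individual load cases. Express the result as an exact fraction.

Load 1 — triangular load w₀=9 kN/m (0→w₀ over full span):
  M_1 = 3w₀Lx/20 - w₀L²/30 - w₀x³/(6L) = 3·9·6·3/20 - 9·6²/30 - 9·3³/(6·6) = 27/4 kN·m
Load 2 — uniform load w=4 kN/m over full span:
  M_2 = wLx/2 - wL²/12 - wx²/2 = 4·6·3/2 - 4·6²/12 - 4·3²/2 = 6 kN·m
Superposition: M = Σ M_i = 51/4 kN·m ≈ 12.750000 kN·m

M(3) = 51/4 kN·m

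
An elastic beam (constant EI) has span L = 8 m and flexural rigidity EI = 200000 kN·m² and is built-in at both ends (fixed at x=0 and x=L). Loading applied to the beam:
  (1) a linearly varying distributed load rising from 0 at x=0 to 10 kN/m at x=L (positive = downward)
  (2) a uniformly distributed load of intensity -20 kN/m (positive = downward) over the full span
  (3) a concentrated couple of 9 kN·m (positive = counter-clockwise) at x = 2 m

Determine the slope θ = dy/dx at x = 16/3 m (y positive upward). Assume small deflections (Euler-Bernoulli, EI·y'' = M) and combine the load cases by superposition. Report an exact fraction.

Load 1 — triangular load w₀=10 kN/m (0→w₀ over full span):
  θ_1 = -w₀(2x(L-x)(L-2x)(x+2L)+x²(L-x)²)/(120LEI) = -10·(2·(16/3)·(8-(16/3))·(8-2·(16/3))·((16/3)+2·8)+(16/3)²·(8-(16/3))²)/(120·8·200000) = 56/759375 rad
Load 2 — uniform load w=-20 kN/m over full span:
  θ_2 = -wx(L-x)(L-2x)/(12EI) = -(-20)·(16/3)·(8-(16/3))·(8-2·(16/3))/(12·200000) = -16/50625 rad
Load 3 — applied couple M₀=9 kN·m at a=2 m (b=L-a=6):
  θ_3 = (R_Ax²/2 - M_Ax - M₀(x-a))/EI  [x>a] with R_A=81/64, M_A=-27/16 = ((81/64)·(16/3)²/2 - (-27/16)·(16/3) - 9·((16/3)-2))/200000 = -3/200000 rad
Superposition: θ = Σ θ_i = -2501/9720000 rad ≈ -0.000257 rad

θ(16/3) = -2501/9720000 rad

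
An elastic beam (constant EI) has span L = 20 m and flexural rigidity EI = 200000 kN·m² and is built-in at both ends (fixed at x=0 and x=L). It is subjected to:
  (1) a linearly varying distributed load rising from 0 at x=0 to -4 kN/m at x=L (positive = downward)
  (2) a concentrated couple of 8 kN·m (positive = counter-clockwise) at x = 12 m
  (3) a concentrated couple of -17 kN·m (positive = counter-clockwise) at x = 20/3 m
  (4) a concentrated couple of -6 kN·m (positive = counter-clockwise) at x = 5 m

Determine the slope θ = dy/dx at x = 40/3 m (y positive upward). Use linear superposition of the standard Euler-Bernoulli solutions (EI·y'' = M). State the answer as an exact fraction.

θ(40/3) = -82849/243000000 rad

Load 1 — triangular load w₀=-4 kN/m (0→w₀ over full span):
  θ_1 = -w₀(2x(L-x)(L-2x)(x+2L)+x²(L-x)²)/(120LEI) = -(-4)·(2·(40/3)·(20-(40/3))·(20-2·(40/3))·((40/3)+2·20)+(40/3)²·(20-(40/3))²)/(120·20·200000) = -14/30375 rad
Load 2 — applied couple M₀=8 kN·m at a=12 m (b=L-a=8):
  θ_2 = (R_Ax²/2 - M_Ax - M₀(x-a))/EI  [x>a] with R_A=72/125, M_A=64/25 = ((72/125)·(40/3)²/2 - (64/25)·(40/3) - 8·((40/3)-12))/200000 = 1/31250 rad
Load 3 — applied couple M₀=-17 kN·m at a=20/3 m (b=L-a=40/3):
  θ_3 = (R_Ax²/2 - M_Ax - M₀(x-a))/EI  [x>a] with R_A=-17/15, M_A=0 = ((-17/15)·(40/3)²/2 - 0·(40/3) - (-17)·((40/3)-(20/3)))/200000 = 17/270000 rad
Load 4 — applied couple M₀=-6 kN·m at a=5 m (b=L-a=15):
  θ_4 = (R_Ax²/2 - M_Ax - M₀(x-a))/EI  [x>a] with R_A=-27/80, M_A=9/8 = ((-27/80)·(40/3)²/2 - (9/8)·(40/3) - (-6)·((40/3)-5))/200000 = 1/40000 rad
Superposition: θ = Σ θ_i = -82849/243000000 rad ≈ -0.000341 rad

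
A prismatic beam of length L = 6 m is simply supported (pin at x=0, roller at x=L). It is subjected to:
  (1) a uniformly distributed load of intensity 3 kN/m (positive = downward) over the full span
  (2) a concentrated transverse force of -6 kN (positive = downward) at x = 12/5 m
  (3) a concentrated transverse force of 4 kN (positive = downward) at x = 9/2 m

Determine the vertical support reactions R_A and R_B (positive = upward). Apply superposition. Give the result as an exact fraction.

R_A = 32/5 kN, R_B = 48/5 kN

Load 1 — uniform load w=3 kN/m over full span:
  R_A = wL/2 = 3·6/2 = 9 kN
  R_B = wL/2 = 3·6/2 = 9 kN
Load 2 — point force P=-6 kN at a=12/5 m (b=L-a=18/5):
  R_A = Pb/L = (-6)·(18/5)/6 = -18/5 kN
  R_B = Pa/L = (-6)·(12/5)/6 = -12/5 kN
Load 3 — point force P=4 kN at a=9/2 m (b=L-a=3/2):
  R_A = Pb/L = 4·(3/2)/6 = 1 kN
  R_B = Pa/L = 4·(9/2)/6 = 3 kN
Superposition: R_A = 32/5 kN, R_B = 48/5 kN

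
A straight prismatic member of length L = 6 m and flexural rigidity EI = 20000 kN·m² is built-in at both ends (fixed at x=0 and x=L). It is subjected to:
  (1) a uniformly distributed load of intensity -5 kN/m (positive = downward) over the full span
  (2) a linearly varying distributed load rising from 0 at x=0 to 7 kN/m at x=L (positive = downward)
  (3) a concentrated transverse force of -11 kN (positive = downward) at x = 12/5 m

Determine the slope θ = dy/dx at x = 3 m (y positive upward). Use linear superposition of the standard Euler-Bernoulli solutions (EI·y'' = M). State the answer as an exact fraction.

Load 1 — uniform load w=-5 kN/m over full span:
  θ_1 = -wx(L-x)(L-2x)/(12EI) = -(-5)·3·(6-3)·(6-2·3)/(12·20000) = 0 rad
Load 2 — triangular load w₀=7 kN/m (0→w₀ over full span):
  θ_2 = -w₀(2x(L-x)(L-2x)(x+2L)+x²(L-x)²)/(120LEI) = -7·(2·3·(6-3)·(6-2·3)·(3+2·6)+3²·(6-3)²)/(120·6·20000) = -63/1600000 rad
Load 3 — point force P=-11 kN at a=12/5 m (b=L-a=18/5):
  θ_3 = Pa²(L-x)(2bL-(3b+a)(L-x))/(2L³EI)  [x>a] = (-11)·(12/5)²·(6-3)·(2·(18/5)·6-(3·(18/5)+(12/5))·(6-3))/(2·6³·20000) = -99/1250000 rad
Superposition: θ = Σ θ_i = -4743/40000000 rad ≈ -0.000119 rad

θ(3) = -4743/40000000 rad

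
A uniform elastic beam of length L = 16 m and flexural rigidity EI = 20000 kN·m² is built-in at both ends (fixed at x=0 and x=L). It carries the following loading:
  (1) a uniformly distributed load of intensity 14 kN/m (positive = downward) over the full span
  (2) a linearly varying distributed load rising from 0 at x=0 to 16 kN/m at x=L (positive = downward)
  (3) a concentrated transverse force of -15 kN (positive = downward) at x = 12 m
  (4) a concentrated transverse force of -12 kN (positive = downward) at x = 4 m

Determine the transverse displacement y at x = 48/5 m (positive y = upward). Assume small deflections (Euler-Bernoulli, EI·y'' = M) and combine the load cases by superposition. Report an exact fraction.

y(48/5) = -1579801/9765625 m

Load 1 — uniform load w=14 kN/m over full span:
  y_1 = -wx²(L-x)²/(24EI) = -14·(48/5)²·(16-(48/5))²/(24·20000) = -43008/390625 m
Load 2 — triangular load w₀=16 kN/m (0→w₀ over full span):
  y_2 = -w₀x²(L-x)²(x+2L)/(120LEI) = -16·(48/5)²·(16-(48/5))²·((48/5)+2·16)/(120·16·20000) = -638976/9765625 m
Load 3 — point force P=-15 kN at a=12 m (b=L-a=4):
  y_3 = -Pb²x²(3aL-(3a+b)x)/(6L³EI)  [x≤a] = -(-15)·4²·(48/5)²·(3·12·16-(3·12+4)·(48/5))/(6·16³·20000) = 27/3125 m
Load 4 — point force P=-12 kN at a=4 m (b=L-a=12):
  y_4 = -Pa²(L-x)²(3bL-(3b+a)(L-x))/(6L³EI)  [x>a] = -(-12)·4²·(16-(48/5))²·(3·12·16-(3·12+4)·(16-(48/5)))/(6·16³·20000) = 16/3125 m
Superposition: y = Σ y_i = -1579801/9765625 m ≈ -0.161772 m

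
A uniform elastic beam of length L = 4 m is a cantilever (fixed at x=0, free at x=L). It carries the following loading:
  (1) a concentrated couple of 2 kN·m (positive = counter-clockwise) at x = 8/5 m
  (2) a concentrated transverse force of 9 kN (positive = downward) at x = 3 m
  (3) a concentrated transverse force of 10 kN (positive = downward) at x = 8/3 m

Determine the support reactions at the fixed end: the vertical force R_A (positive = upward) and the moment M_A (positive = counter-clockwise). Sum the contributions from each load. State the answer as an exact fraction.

R_A = 19 kN, M_A = 155/3 kN·m

Load 1 — applied couple M₀=2 kN·m at a=8/5 m (b=L-a=12/5):
  R_A = 0 kN
  M_A = -M₀ = -2 kN·m
Load 2 — point force P=9 kN at a=3 m (b=L-a=1):
  R_A = P = 9 kN
  M_A = Pa = 9·3 = 27 kN·m
Load 3 — point force P=10 kN at a=8/3 m (b=L-a=4/3):
  R_A = P = 10 kN
  M_A = Pa = 10·(8/3) = 80/3 kN·m
Superposition: R_A = 19 kN, M_A = 155/3 kN·m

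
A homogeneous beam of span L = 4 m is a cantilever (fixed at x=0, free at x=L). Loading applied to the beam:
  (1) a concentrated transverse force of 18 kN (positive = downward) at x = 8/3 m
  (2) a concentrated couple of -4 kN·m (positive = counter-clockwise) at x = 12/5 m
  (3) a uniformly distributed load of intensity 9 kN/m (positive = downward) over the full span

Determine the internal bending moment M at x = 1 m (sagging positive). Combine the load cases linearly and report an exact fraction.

M(1) = -149/2 kN·m

Load 1 — point force P=18 kN at a=8/3 m (b=L-a=4/3):
  M_1 = -P(a-x)  [x≤a] = -18·((8/3)-1) = -30 kN·m
Load 2 — applied couple M₀=-4 kN·m at a=12/5 m (b=L-a=8/5):
  M_2 = M₀  [x≤a] = (-4) = -4 kN·m
Load 3 — uniform load w=9 kN/m over full span:
  M_3 = -w(L-x)²/2 = -9·(4-1)²/2 = -81/2 kN·m
Superposition: M = Σ M_i = -149/2 kN·m ≈ -74.500000 kN·m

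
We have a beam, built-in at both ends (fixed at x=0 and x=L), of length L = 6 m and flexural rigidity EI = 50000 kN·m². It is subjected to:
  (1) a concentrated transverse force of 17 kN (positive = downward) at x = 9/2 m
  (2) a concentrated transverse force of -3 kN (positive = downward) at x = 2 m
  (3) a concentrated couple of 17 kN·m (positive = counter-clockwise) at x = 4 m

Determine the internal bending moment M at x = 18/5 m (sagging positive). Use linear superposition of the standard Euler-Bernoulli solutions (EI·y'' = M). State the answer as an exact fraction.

Load 1 — point force P=17 kN at a=9/2 m (b=L-a=3/2):
  M_1 = Pb²(3a+b)x/L³ - Pab²/L²  [x≤a] = 17·(3/2)²·(3·(9/2)+(3/2))·(18/5)/6³ - 17·(9/2)·(3/2)²/6² = 153/32 kN·m
Load 2 — point force P=-3 kN at a=2 m (b=L-a=4):
  M_2 = Pa²(a+3b)(L-x)/L³ - Pa²b/L²  [x>a] = (-3)·2²·(2+3·4)·(6-(18/5))/6³ - (-3)·2²·4/6² = -8/15 kN·m
Load 3 — applied couple M₀=17 kN·m at a=4 m (b=L-a=2):
  M_3 = R_Ax - M_A  [x≤a] with R_A=34/9, M_A=17/3 = (34/9)·(18/5) - (17/3) = 119/15 kN·m
Superposition: M = Σ M_i = 1949/160 kN·m ≈ 12.181250 kN·m

M(18/5) = 1949/160 kN·m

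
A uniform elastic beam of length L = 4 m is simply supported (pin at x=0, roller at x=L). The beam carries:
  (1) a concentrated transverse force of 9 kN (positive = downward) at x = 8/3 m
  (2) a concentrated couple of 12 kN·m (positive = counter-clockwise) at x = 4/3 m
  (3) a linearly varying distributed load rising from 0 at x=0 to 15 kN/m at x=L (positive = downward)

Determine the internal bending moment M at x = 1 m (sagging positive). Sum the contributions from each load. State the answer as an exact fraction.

M(1) = 123/8 kN·m

Load 1 — point force P=9 kN at a=8/3 m (b=L-a=4/3):
  M_1 = Pbx/L  [x≤a] = 9·(4/3)·1/4 = 3 kN·m
Load 2 — applied couple M₀=12 kN·m at a=4/3 m (b=L-a=8/3):
  M_2 = M₀x/L  [x≤a] = 12·1/4 = 3 kN·m
Load 3 — triangular load w₀=15 kN/m (0→w₀ over full span):
  M_3 = w₀Lx/6 - w₀x³/(6L) = 15·4·1/6 - 15·1³/(6·4) = 75/8 kN·m
Superposition: M = Σ M_i = 123/8 kN·m ≈ 15.375000 kN·m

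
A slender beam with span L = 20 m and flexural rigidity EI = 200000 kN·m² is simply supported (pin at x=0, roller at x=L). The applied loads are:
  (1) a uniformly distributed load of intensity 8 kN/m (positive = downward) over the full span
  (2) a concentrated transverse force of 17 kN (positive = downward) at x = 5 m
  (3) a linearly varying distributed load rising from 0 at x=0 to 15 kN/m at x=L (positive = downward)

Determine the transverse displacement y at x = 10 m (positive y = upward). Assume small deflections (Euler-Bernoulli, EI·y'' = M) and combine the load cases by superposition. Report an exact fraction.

y(10) = -3287/19200 m

Load 1 — uniform load w=8 kN/m over full span:
  y_1 = -wx(L³-2Lx²+x³)/(24EI) = -8·10·(20³-2·20·10²+10³)/(24·200000) = -1/12 m
Load 2 — point force P=17 kN at a=5 m (b=L-a=15):
  y_2 = -Pa(L-x)(2Lx-a²-x²)/(6LEI)  [x>a] = -17·5·(20-10)·(2·20·10-5²-10²)/(6·20·200000) = -187/19200 m
Load 3 — triangular load w₀=15 kN/m (0→w₀ over full span):
  y_3 = -w₀x(7L⁴-10L²x²+3x⁴)/(360LEI) = -15·10·(7·20⁴-10·20²·10²+3·10⁴)/(360·20·200000) = -5/64 m
Superposition: y = Σ y_i = -3287/19200 m ≈ -0.171198 m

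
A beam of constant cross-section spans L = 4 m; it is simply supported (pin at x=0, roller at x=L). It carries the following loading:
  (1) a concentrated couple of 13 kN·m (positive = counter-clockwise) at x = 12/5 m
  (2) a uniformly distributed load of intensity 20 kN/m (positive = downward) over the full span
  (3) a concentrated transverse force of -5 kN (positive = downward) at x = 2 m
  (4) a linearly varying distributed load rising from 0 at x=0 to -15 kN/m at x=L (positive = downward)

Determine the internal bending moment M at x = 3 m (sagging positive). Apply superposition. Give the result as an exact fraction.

M(3) = 89/8 kN·m

Load 1 — applied couple M₀=13 kN·m at a=12/5 m (b=L-a=8/5):
  M_1 = M₀x/L - M₀  [x>a] = 13·3/4 - 13 = -13/4 kN·m
Load 2 — uniform load w=20 kN/m over full span:
  M_2 = wx(L-x)/2 = 20·3·(4-3)/2 = 30 kN·m
Load 3 — point force P=-5 kN at a=2 m (b=L-a=2):
  M_3 = Pa(L-x)/L  [x>a] = (-5)·2·(4-3)/4 = -5/2 kN·m
Load 4 — triangular load w₀=-15 kN/m (0→w₀ over full span):
  M_4 = w₀Lx/6 - w₀x³/(6L) = (-15)·4·3/6 - (-15)·3³/(6·4) = -105/8 kN·m
Superposition: M = Σ M_i = 89/8 kN·m ≈ 11.125000 kN·m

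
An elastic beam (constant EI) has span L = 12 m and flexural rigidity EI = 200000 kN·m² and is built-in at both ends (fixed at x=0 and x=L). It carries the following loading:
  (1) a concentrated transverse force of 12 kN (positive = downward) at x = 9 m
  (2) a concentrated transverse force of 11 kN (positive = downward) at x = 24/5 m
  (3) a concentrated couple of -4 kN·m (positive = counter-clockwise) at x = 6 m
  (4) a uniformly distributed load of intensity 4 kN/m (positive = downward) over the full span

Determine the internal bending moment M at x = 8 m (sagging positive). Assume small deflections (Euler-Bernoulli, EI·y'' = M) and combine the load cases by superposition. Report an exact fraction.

M(8) = 14033/500 kN·m

Load 1 — point force P=12 kN at a=9 m (b=L-a=3):
  M_1 = Pb²(3a+b)x/L³ - Pab²/L²  [x≤a] = 12·3²·(3·9+3)·8/12³ - 12·9·3²/12² = 33/4 kN·m
Load 2 — point force P=11 kN at a=24/5 m (b=L-a=36/5):
  M_2 = Pa²(a+3b)(L-x)/L³ - Pa²b/L²  [x>a] = 11·(24/5)²·((24/5)+3·(36/5))·(12-8)/12³ - 11·(24/5)²·(36/5)/12² = 352/125 kN·m
Load 3 — applied couple M₀=-4 kN·m at a=6 m (b=L-a=6):
  M_3 = R_Ax - M_A - M₀  [x>a] with R_A=-1/2, M_A=-1 = (-1/2)·8 - (-1) - (-4) = 1 kN·m
Load 4 — uniform load w=4 kN/m over full span:
  M_4 = wLx/2 - wL²/12 - wx²/2 = 4·12·8/2 - 4·12²/12 - 4·8²/2 = 16 kN·m
Superposition: M = Σ M_i = 14033/500 kN·m ≈ 28.066000 kN·m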